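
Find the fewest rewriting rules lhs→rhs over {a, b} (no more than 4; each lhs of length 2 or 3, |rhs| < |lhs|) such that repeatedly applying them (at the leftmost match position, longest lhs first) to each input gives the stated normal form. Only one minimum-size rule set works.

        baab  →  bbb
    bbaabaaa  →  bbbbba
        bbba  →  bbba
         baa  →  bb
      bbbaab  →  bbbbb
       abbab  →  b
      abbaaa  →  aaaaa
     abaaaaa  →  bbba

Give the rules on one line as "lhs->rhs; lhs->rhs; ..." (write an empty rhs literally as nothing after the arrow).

ab->b; abb->aa; baa->bb

  | baab => bbb
  | bbaabaaa => bbbbaaa => bbbbba
  | bbba
  | baa => bb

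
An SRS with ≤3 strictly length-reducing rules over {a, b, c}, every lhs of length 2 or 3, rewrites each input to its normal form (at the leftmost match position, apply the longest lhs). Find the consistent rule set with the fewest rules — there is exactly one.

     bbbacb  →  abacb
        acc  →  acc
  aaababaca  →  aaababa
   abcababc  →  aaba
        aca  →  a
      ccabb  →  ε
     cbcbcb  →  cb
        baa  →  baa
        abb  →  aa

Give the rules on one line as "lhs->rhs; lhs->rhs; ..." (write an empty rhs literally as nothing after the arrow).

bb->a; bc->; ca->

  | bbbacb => abacb
  | acc
  | aaababaca => aaababa
  | abcababc => aababc => aaba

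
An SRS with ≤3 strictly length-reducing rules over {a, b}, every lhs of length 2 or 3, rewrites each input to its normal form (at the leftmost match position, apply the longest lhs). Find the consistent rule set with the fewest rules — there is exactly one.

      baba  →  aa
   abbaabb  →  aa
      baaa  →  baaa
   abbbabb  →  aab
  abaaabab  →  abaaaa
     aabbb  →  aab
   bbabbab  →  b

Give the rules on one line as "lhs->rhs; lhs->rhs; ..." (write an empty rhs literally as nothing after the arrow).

bab->a; bb->; bba->

  | baba => aa
  | abbaabb => aabb => aa
  | baaa
  | abbbabb => ababb => aab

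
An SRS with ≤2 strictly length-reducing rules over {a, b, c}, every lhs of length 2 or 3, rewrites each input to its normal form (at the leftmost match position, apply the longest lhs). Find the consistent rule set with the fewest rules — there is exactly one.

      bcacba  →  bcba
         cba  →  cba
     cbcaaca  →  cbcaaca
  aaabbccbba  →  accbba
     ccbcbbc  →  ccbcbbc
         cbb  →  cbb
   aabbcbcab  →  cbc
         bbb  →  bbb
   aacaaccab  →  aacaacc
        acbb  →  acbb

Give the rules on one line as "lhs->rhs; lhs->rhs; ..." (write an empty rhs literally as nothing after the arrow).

  | bcacba => bcba
  | cba
  | cbcaaca
  | aaabbccbba => aabccbba => accbba

ab->; cac->c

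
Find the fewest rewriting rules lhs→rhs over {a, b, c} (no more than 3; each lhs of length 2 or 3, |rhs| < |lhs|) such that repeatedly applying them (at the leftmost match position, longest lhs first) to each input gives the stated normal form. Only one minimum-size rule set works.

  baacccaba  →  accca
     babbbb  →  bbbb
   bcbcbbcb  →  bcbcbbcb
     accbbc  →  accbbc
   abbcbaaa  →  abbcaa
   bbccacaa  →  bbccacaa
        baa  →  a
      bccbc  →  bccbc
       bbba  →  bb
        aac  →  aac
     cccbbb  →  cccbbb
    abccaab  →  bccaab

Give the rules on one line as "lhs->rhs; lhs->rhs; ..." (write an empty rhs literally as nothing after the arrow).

  | baacccaba => acccaba => accca
  | babbbb => bbbb
  | bcbcbbcb
  | accbbc

abc->bc; ba->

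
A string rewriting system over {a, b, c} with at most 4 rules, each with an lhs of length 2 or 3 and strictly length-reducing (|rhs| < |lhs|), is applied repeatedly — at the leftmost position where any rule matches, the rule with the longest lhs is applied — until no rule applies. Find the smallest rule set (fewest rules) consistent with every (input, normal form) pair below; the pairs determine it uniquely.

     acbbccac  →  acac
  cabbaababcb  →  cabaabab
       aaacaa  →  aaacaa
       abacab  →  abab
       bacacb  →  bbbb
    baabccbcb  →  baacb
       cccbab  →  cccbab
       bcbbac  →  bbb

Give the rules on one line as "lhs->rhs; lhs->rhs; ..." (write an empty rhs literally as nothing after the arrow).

  | acbbccac => acbcac => acac
  | cabbaababcb => cabaababcb => cabaabab
  | aaacaa
  | abacab => abbab => abab

abb->ab; bac->bb; bc->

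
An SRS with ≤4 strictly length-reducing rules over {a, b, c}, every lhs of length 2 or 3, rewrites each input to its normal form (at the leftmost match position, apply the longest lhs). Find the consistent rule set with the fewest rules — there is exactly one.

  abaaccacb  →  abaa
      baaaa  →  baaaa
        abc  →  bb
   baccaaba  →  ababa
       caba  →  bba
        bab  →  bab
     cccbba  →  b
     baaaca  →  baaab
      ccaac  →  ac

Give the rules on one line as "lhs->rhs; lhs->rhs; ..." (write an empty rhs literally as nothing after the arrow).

abc->bb; bac->a; ca->b; cb->

  | abaaccacb => abaacbcb => abaacb => abaa
  | baaaa
  | abc => bb
  | baccaaba => acaaba => ababa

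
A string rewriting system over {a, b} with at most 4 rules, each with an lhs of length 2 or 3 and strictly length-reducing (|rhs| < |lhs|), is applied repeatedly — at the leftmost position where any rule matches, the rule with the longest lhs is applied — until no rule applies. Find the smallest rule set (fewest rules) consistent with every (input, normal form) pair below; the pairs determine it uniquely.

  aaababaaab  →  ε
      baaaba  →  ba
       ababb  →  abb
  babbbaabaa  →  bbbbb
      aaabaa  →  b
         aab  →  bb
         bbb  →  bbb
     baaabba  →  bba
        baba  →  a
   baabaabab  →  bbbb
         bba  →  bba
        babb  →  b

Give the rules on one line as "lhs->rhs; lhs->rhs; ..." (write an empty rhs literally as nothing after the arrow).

aa->b; aba->a; bab->

  | aaababaaab => bababaaab => abaaab => aaab => bab => ε
  | baaaba => bbaba => ba
  | ababb => abb
  | babbbaabaa => bbaabaa => bbbbaa => bbbbb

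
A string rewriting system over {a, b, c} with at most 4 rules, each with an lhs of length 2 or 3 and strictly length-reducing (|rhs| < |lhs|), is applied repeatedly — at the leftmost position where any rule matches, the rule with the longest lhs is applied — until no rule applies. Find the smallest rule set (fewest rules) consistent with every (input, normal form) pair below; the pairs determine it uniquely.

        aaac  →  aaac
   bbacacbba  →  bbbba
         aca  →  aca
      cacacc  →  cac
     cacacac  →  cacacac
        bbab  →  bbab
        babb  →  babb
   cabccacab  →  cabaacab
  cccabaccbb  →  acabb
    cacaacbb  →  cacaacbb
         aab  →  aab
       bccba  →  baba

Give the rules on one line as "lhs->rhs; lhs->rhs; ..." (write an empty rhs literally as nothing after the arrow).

acc->; bac->b; bcb->b; cc->a

  | aaac
  | bbacacbba => bbacbba => bbbba
  | aca
  | cacacc => cac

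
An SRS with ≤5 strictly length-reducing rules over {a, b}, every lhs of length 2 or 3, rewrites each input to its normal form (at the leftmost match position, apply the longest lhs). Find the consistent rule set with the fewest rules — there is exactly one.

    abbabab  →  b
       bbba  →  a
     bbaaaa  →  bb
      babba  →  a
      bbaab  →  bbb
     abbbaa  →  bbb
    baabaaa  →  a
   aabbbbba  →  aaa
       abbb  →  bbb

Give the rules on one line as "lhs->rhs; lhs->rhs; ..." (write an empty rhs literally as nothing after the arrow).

aab->aa; ab->b; ba->a; baa->b

  | abbabab => bbabab => babab => abab => bab => ab => b
  | bbba => bba => ba => a
  | bbaaaa => bbaa => bb
  | babba => abba => bba => ba => a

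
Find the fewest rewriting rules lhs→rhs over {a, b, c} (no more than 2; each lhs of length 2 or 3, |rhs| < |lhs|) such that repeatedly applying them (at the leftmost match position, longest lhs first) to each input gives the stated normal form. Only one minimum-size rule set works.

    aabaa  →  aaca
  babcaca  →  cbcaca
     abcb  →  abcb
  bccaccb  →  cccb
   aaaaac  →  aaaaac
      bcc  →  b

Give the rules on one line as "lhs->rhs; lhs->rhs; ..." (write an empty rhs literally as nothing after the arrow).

ba->c; bcc->b

  | aabaa => aaca
  | babcaca => cbcaca
  | abcb
  | bccaccb => baccb => cccb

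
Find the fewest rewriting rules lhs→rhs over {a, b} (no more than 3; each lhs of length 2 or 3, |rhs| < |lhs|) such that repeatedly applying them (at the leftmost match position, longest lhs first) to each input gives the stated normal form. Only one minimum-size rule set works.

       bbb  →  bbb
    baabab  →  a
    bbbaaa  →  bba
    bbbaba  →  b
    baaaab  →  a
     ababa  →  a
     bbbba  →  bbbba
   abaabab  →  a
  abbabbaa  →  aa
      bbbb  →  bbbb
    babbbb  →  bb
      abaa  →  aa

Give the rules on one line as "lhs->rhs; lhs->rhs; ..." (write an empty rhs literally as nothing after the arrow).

  | bbb
  | baabab => bab => a
  | bbbaaa => bba
  | bbbaba => bbaa => b

ab->; baa->; bab->a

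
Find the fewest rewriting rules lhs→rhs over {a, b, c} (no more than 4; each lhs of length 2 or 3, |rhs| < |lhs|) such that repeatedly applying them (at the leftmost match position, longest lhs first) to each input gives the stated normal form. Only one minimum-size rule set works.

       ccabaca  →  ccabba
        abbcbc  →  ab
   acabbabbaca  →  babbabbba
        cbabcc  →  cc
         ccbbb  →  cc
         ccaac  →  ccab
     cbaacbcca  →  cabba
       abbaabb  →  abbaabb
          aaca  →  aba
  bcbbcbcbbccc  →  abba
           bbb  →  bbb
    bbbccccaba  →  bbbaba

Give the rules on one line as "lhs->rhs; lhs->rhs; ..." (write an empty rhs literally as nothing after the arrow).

  | ccabaca => ccabba
  | abbcbc => ababc => ab
  | acabbabbaca => babbabbaca => babbabbba
  | cbabcc => cabcc => cc

abc->; ac->b; bc->a; cb->c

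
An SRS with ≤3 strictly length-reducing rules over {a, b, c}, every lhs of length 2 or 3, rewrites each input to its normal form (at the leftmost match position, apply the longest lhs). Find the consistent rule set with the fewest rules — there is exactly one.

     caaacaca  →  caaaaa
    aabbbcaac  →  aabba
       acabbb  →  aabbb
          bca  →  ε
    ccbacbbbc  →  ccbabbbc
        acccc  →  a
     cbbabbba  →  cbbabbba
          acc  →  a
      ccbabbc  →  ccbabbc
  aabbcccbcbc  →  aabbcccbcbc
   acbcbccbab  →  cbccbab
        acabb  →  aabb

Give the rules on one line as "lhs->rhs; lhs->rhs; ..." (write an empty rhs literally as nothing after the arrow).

  | caaacaca => caaaaca => caaaaa
  | aabbbcaac => aabbac => aabba
  | acabbb => aabbb
  | bca => ε

abc->c; ac->a; bca->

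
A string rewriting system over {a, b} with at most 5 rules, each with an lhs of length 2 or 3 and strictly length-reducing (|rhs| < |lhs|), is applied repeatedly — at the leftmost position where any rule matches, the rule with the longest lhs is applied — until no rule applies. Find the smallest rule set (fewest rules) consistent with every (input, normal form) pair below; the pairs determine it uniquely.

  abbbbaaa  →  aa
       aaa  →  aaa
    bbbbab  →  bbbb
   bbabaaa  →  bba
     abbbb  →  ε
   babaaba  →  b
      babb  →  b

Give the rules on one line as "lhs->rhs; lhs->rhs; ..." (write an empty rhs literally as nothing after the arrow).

  | abbbbaaa => abbbaaa => abbaaa => abaaa => aa
  | aaa
  | bbbbab => bbbb
  | bbabaaa => bbaa => bba

ab->; aba->; abb->ab; baa->ba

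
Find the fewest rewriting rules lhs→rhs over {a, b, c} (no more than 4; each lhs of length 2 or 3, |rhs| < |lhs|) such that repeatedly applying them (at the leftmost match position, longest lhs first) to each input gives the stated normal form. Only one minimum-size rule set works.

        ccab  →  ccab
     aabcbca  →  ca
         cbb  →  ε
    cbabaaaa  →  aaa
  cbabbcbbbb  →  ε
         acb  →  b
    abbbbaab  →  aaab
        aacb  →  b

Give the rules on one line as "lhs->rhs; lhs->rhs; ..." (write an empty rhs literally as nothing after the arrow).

  | ccab
  | aabcbca => aabbca => aaca => aca => ca
  | cbb => bb => ε
  | cbabaaaa => babaaaa => baaaa => aaa

ac->c; ba->; bb->; cb->b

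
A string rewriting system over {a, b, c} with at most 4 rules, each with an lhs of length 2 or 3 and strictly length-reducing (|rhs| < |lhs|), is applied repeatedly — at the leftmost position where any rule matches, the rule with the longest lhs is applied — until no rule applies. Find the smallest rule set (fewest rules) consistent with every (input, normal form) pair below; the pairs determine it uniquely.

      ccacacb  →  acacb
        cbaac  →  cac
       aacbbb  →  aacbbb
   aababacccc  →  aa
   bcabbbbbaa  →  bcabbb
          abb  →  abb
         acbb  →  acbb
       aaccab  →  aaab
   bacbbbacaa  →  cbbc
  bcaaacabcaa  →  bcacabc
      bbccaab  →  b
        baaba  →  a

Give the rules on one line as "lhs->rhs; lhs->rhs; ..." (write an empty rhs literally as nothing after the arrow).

  | ccacacb => acacb
  | cbaac => cac
  | aacbbb
  | aababacccc => aabacccc => aacccc => aacc => aa

ba->; caa->c; cc->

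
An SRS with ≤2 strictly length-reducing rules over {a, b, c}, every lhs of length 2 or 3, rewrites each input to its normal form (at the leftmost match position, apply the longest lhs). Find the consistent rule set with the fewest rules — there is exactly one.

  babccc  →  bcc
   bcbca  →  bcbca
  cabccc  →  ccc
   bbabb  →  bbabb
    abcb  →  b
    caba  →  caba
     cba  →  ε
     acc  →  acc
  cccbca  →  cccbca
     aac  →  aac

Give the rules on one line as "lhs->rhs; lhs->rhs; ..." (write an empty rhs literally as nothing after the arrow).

abc->; cba->

  | babccc => bcc
  | bcbca
  | cabccc => ccc
  | bbabb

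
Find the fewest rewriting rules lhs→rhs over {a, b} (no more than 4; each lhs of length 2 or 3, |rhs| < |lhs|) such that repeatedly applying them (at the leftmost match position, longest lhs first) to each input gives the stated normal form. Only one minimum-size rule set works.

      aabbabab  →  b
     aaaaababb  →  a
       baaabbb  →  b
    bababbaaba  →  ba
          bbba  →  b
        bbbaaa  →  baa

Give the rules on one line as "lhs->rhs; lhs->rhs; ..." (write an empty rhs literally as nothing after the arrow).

  | aabbabab => ababab => bbab => b
  | aaaaababb => aaaabbb => aaabb => aab => a
  | baaabbb => baabb => bab => b
  | bababbaaba => bbbbaaba => bbaba => ba

ab->; aba->b; bba->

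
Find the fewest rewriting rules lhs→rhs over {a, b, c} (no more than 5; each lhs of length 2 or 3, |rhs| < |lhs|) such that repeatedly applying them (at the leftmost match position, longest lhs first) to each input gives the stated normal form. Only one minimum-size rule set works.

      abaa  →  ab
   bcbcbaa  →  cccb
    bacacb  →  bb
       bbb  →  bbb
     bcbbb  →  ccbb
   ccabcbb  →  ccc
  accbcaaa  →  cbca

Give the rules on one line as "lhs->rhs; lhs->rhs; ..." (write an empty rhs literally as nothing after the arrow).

  | abaa => ab
  | bcbcbaa => cccbaa => cccb
  | bacacb => bacb => bb
  | bbb

aa->; ac->; bcb->cc; cac->b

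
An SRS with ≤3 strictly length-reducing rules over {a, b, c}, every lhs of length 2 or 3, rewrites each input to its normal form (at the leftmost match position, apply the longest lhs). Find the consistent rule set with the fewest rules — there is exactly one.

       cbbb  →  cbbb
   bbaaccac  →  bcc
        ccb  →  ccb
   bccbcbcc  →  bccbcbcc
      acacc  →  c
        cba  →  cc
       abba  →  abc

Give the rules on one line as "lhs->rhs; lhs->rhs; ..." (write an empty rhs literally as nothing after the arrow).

  | cbbb
  | bbaaccac => bcaccac => bccac => bcc
  | ccb
  | bccbcbcc

ac->; ba->c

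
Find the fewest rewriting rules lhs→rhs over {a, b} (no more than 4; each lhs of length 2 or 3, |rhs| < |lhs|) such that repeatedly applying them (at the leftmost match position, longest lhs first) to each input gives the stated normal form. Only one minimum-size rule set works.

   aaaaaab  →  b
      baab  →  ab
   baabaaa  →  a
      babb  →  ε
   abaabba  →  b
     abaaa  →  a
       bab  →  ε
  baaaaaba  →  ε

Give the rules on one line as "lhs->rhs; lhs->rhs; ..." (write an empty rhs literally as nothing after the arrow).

aa->; ba->; bab->ba

  | aaaaaab => aaaab => aab => b
  | baab => ab
  | baabaaa => abaaa => aaa => a
  | babb => bab => ba => ε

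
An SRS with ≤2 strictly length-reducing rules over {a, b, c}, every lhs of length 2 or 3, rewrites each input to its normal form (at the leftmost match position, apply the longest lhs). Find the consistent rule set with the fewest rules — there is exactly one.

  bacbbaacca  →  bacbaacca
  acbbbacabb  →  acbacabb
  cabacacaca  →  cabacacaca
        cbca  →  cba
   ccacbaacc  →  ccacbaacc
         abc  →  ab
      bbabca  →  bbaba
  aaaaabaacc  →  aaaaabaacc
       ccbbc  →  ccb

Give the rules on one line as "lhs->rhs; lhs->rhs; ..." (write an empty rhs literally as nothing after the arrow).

bc->b; cbb->cb

  | bacbbaacca => bacbaacca
  | acbbbacabb => acbbacabb => acbacabb
  | cabacacaca
  | cbca => cba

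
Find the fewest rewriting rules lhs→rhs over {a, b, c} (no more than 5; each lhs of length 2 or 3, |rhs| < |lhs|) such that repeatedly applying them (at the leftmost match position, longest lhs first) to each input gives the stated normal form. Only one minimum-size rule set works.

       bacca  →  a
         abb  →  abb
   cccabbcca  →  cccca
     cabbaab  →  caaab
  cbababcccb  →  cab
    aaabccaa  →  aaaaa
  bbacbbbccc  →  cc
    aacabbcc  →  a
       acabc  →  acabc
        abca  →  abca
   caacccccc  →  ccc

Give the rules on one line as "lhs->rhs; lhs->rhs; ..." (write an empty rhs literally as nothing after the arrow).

  | bacca => acca => a
  | abb
  | cccabbcca => cccaccca => cccca
  | cabbaab => cabaab => caaab

acc->; ba->a; bbc->cc; bcc->bb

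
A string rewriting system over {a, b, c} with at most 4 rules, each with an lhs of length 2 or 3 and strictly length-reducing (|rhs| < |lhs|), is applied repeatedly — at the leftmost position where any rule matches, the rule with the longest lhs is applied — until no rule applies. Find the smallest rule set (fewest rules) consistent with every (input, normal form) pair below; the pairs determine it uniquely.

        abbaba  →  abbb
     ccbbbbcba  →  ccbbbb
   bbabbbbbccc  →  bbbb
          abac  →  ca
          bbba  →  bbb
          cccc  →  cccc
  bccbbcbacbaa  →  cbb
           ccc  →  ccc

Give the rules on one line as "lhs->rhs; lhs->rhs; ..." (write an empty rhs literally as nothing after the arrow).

abc->ca; ba->b; bc->

  | abbaba => abbba => abbb
  | ccbbbbcba => ccbbbba => ccbbbb
  | bbabbbbbccc => bbbbbbbccc => bbbbbbcc => bbbbbc => bbbb
  | abac => abc => ca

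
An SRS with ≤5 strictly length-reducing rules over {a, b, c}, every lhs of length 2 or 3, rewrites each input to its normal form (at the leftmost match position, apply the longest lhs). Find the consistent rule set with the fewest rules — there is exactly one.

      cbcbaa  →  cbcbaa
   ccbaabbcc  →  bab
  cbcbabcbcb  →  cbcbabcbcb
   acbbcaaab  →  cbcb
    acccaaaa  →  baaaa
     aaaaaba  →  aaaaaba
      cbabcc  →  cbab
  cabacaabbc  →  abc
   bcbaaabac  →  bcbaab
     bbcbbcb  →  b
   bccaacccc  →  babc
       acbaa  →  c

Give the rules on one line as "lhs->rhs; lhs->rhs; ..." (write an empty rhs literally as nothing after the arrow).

  | cbcbaa
  | ccbaabbcc => baabbcc => baaccc => babcc => bab
  | cbcbabcbcb
  | acbbcaaab => bbbcaaab => cbcaaab => cbcaab => cbcab => cbcb

ac->b; bb->c; ca->c; cc->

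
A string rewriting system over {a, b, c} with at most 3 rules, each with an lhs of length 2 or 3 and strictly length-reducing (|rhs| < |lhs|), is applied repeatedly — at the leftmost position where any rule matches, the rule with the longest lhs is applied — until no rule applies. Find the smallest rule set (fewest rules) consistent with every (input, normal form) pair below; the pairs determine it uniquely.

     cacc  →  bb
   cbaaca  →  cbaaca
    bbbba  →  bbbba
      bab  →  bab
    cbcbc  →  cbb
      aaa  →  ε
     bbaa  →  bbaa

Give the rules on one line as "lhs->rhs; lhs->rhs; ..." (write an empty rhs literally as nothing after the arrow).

  | cacc => bbc => bb
  | cbaaca
  | bbbba
  | bab

aaa->; bc->b; cac->bb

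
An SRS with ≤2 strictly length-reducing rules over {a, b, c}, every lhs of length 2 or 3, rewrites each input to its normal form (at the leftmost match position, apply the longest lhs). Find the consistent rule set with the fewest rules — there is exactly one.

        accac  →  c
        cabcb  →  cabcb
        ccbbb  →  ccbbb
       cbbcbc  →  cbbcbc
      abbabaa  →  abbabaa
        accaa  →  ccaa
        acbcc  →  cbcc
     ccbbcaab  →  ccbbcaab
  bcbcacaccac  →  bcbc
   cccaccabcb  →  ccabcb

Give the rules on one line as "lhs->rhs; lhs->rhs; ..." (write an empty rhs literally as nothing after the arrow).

ac->c; cac->ac

  | accac => ccac => cac => ac => c
  | cabcb
  | ccbbb
  | cbbcbc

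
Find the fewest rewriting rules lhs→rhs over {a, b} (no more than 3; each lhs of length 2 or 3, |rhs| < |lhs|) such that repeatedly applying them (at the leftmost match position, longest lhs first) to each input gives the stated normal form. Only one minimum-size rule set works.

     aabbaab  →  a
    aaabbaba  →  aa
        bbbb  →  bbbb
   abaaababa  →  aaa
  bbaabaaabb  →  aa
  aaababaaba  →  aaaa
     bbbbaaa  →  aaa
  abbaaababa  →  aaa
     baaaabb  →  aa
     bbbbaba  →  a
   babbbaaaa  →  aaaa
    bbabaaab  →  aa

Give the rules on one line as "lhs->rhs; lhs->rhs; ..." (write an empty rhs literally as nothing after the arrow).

  | aabbaab => abaab => aab => a
  | aaabbaba => aababa => aaba => aa
  | bbbb
  | abaaababa => aaababa => aaaba => aaa

ab->; ba->a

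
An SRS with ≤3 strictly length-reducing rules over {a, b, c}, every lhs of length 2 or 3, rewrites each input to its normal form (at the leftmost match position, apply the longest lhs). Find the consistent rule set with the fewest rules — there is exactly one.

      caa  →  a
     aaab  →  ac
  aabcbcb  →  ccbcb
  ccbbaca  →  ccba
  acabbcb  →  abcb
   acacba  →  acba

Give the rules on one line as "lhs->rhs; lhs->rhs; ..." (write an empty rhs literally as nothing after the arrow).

aab->c; bb->b; ca->

  | caa => a
  | aaab => ac
  | aabcbcb => ccbcb
  | ccbbaca => ccbaca => ccba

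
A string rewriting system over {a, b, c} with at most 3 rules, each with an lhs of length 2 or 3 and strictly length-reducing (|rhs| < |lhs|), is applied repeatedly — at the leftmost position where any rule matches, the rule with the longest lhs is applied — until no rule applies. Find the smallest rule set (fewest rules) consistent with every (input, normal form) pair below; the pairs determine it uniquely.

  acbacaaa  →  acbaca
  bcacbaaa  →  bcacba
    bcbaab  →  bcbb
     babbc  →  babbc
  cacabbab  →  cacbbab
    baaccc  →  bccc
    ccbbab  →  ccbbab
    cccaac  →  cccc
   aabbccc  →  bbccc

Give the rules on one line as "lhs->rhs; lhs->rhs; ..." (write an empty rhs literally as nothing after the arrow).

aa->; cab->cb

  | acbacaaa => acbaca
  | bcacbaaa => bcacba
  | bcbaab => bcbb
  | babbc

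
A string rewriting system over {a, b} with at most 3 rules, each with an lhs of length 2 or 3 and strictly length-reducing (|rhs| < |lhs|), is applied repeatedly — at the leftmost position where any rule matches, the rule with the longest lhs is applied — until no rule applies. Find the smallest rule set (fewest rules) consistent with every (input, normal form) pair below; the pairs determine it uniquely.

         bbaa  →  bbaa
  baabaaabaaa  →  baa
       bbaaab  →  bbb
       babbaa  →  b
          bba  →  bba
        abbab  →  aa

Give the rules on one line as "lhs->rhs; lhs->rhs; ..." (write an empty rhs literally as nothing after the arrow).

aaa->; ab->a

  | bbaa
  | baabaaabaaa => baaaaabaaa => baabaaa => baaaaa => baa
  | bbaaab => bbb
  | babbaa => babaa => baaa => b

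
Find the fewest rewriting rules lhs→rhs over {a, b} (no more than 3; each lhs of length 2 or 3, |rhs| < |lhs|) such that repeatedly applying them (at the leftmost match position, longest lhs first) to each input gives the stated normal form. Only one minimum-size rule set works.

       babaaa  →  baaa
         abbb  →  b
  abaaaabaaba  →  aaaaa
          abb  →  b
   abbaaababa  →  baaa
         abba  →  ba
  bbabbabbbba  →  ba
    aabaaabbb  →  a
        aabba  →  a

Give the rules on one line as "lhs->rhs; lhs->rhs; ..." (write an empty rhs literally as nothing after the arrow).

ab->; bb->b

  | babaaa => baaa
  | abbb => bb => b
  | abaaaabaaba => aaaabaaba => aaaaaba => aaaaa
  | abb => b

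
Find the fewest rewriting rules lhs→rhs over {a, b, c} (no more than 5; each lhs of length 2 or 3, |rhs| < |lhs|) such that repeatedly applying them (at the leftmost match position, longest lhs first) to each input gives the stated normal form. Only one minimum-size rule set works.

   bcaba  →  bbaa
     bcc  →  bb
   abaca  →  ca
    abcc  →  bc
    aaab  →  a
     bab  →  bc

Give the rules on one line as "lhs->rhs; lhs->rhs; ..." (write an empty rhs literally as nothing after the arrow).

ab->c; ac->; cab->ba; cc->b

  | bcaba => bbaa
  | bcc => bb
  | abaca => caca => ca
  | abcc => ccc => bc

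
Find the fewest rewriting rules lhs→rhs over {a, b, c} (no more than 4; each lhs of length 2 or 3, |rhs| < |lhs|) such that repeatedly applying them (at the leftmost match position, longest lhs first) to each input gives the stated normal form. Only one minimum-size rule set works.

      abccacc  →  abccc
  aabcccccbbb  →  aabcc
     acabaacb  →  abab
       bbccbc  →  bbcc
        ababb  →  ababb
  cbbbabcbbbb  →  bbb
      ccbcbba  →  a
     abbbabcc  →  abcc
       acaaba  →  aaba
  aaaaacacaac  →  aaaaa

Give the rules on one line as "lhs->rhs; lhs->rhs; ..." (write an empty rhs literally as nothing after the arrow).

ac->; bba->c; cb->

  | abccacc => abccc
  | aabcccccbbb => aabccccbb => aabcccb => aabcc
  | acabaacb => abaacb => abab
  | bbccbc => bbcc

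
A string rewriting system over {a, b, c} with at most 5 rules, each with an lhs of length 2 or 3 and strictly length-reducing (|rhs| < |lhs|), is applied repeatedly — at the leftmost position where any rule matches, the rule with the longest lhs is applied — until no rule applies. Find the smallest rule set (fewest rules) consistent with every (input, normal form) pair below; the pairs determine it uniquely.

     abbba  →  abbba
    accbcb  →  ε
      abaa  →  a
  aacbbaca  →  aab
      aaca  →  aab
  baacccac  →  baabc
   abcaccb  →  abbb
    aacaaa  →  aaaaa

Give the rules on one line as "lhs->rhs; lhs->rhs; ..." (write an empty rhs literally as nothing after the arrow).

  | abbba
  | accbcb => acacb => abcb => aba => ε
  | abaa => a
  | aacbbaca => aaabaca => aaca => aab

aba->; ca->b; caa->aa; cb->a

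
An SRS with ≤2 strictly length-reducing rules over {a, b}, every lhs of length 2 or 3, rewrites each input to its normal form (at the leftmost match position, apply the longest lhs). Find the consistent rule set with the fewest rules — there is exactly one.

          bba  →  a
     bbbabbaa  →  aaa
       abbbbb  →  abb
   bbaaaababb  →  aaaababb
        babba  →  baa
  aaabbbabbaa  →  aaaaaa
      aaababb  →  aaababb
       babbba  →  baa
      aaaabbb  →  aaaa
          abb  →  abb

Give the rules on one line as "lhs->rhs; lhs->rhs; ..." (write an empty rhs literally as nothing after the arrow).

bba->a; bbb->

  | bba => a
  | bbbabbaa => abbaa => aaa
  | abbbbb => abb
  | bbaaaababb => aaaababb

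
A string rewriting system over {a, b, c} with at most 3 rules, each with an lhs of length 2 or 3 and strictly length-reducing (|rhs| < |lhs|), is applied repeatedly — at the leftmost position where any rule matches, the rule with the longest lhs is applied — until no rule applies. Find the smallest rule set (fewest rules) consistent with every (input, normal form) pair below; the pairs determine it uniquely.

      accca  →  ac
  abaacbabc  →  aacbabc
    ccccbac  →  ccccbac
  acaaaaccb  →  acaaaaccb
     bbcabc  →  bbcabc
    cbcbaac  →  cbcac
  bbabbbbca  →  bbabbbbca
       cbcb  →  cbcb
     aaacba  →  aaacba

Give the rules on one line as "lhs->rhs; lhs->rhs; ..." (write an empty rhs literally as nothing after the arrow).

  | accca => ac
  | abaacbabc => aacbabc
  | ccccbac
  | acaaaaccb

baa->a; cca->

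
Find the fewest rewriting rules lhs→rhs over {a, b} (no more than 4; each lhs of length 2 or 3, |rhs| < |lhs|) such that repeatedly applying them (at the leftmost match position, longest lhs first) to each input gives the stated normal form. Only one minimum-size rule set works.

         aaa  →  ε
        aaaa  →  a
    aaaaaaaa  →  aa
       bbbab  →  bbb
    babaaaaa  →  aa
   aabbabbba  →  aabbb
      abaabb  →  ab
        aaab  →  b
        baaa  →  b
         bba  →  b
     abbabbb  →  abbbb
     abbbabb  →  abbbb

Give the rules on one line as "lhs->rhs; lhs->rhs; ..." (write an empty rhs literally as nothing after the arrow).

  | aaa => ε
  | aaaa => a
  | aaaaaaaa => aaaaa => aa
  | bbbab => bbb

aaa->; ba->b; bab->; bba->b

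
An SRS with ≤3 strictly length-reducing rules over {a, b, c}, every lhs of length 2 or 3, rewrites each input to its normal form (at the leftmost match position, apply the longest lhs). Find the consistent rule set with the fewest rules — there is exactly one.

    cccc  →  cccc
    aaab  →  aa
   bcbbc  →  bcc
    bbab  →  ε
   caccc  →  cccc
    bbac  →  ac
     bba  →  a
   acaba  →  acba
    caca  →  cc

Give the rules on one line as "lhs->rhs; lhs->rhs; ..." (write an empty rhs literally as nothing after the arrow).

ab->; bb->; ca->c

  | cccc
  | aaab => aa
  | bcbbc => bcc
  | bbab => ab => ε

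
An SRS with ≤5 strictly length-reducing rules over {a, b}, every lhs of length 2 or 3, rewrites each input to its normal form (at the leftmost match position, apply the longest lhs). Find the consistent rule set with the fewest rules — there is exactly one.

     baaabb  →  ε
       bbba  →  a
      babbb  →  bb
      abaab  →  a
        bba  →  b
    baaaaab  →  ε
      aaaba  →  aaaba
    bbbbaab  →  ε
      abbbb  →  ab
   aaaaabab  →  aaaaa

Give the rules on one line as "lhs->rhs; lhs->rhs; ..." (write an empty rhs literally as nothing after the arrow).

  | baaabb => bbabb => bbb => ε
  | bbba => a
  | babbb => bb
  | abaab => abbb => a

baa->bb; bab->; bba->b; bbb->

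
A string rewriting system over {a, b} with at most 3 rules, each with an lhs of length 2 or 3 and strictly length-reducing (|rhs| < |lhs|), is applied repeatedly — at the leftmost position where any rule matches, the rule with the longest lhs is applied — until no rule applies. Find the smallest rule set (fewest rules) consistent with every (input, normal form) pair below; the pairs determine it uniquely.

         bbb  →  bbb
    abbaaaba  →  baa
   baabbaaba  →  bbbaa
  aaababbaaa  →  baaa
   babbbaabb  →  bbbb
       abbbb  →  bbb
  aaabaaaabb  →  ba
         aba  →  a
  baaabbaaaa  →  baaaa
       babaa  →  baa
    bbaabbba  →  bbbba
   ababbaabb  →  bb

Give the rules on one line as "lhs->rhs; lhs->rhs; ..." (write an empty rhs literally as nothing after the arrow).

aab->ba; ab->

  | bbb
  | abbaaaba => baaaba => babaa => baa
  | baabbaaba => bbabaaba => bbaaba => bbbaa
  | aaababbaaa => abaabbaaa => aabbaaa => babaaa => baaa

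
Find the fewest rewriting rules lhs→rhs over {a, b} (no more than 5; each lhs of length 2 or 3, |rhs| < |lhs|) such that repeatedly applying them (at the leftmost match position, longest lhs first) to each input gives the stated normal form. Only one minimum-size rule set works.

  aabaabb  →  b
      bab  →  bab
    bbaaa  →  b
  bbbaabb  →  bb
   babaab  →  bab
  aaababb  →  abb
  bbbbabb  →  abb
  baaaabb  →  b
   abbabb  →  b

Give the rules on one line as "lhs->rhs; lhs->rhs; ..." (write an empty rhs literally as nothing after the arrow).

aaa->b; aab->; baa->; bba->a

  | aabaabb => aabb => b
  | bab
  | bbaaa => aaa => b
  | bbbaabb => baabb => bb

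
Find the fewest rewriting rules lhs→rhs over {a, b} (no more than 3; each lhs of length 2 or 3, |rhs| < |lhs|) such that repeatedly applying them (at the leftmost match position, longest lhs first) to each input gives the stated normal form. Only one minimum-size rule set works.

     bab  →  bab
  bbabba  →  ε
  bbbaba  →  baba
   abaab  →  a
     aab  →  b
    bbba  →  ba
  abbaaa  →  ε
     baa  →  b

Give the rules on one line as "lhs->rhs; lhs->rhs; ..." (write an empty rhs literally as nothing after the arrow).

  | bab
  | bbabba => abba => aa => ε
  | bbbaba => baba
  | abaab => abb => a

aa->; bb->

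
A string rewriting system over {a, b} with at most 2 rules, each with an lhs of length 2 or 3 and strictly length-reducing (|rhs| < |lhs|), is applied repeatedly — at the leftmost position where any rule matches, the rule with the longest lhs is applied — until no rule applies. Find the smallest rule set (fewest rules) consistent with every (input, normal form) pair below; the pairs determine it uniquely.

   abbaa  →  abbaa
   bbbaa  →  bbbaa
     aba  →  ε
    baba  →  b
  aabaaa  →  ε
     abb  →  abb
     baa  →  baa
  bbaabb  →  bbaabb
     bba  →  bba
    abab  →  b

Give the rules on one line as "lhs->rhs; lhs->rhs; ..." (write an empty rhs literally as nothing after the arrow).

aaa->; aba->

  | abbaa
  | bbbaa
  | aba => ε
  | baba => b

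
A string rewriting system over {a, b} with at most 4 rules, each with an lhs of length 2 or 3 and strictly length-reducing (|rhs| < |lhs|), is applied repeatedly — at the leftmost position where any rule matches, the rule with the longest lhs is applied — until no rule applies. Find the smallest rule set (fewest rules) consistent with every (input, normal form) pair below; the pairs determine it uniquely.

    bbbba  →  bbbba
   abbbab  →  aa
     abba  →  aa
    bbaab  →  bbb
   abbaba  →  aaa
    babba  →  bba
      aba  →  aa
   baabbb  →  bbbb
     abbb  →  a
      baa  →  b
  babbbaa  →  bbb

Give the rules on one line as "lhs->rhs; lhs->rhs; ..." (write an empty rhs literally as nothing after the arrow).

  | bbbba
  | abbbab => abbab => abab => aab => aa
  | abba => aba => aa
  | bbaab => bbb

ab->a; baa->b; bab->b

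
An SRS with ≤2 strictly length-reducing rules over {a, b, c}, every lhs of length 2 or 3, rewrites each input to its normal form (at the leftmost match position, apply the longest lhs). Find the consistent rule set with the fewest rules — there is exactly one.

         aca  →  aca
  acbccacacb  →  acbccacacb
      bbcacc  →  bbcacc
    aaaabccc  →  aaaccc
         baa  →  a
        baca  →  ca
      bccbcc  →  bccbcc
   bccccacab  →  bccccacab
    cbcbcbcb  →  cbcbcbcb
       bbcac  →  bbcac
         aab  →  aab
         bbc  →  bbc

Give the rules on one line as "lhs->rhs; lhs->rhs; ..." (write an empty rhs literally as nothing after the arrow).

abc->c; ba->

  | aca
  | acbccacacb
  | bbcacc
  | aaaabccc => aaaccc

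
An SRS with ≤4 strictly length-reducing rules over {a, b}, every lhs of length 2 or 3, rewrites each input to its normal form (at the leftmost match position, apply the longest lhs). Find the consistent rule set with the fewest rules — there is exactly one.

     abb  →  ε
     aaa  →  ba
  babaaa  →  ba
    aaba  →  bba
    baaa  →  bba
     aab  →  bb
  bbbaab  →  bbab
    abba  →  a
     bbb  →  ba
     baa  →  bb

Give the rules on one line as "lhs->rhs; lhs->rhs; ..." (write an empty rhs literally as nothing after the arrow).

  | abb => ε
  | aaa => ba
  | babaaa => babba => ba
  | aaba => bba

aa->b; abb->; bbb->ba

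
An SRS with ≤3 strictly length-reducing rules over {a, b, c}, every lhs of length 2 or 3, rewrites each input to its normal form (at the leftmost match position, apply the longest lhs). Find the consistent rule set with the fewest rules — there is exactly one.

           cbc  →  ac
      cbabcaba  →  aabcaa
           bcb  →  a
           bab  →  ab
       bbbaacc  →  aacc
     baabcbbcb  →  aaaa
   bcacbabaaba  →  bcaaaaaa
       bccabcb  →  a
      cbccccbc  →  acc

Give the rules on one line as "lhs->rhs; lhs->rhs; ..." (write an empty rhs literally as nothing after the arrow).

ba->a; cb->a; cca->

  | cbc => ac
  | cbabcaba => aabcaba => aabcaa
  | bcb => ba => a
  | bab => ab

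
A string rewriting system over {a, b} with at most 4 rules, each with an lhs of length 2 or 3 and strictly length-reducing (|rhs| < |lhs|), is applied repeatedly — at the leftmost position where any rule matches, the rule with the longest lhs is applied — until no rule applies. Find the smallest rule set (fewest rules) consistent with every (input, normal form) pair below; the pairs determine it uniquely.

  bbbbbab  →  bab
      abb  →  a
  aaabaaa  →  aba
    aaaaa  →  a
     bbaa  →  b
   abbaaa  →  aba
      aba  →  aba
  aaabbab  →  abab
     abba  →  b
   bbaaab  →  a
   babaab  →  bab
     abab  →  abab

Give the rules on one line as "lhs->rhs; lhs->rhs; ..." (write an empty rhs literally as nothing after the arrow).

aa->b; aaa->ab; bb->

  | bbbbbab => bbbab => bab
  | abb => a
  | aaabaaa => abbaaa => aaaa => aba
  | aaaaa => abaa => abb => a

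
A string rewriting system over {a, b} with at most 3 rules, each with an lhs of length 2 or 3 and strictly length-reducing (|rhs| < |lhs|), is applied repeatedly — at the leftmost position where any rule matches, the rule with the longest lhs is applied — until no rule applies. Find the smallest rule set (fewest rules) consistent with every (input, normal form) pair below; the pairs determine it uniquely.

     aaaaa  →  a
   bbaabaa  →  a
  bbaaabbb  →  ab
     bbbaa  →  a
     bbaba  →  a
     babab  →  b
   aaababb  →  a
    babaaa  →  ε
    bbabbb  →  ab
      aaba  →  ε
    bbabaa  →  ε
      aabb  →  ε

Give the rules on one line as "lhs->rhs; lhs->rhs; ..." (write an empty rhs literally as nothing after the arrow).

  | aaaaa => aaa => a
  | bbaabaa => aabaa => baa => a
  | bbaaabbb => aaabbb => abbb => ab
  | bbbaa => baa => a

aa->; ba->; bb->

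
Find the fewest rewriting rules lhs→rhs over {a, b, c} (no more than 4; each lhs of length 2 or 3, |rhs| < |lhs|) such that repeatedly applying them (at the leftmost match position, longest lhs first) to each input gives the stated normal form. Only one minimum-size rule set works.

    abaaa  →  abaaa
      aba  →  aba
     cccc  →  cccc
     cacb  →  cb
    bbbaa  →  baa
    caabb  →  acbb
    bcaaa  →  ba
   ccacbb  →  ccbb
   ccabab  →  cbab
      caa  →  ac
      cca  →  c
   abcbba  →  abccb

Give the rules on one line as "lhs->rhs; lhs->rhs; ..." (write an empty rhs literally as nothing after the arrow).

  | abaaa
  | aba
  | cccc
  | cacb => cb

bba->cb; bbb->b; ca->; caa->ac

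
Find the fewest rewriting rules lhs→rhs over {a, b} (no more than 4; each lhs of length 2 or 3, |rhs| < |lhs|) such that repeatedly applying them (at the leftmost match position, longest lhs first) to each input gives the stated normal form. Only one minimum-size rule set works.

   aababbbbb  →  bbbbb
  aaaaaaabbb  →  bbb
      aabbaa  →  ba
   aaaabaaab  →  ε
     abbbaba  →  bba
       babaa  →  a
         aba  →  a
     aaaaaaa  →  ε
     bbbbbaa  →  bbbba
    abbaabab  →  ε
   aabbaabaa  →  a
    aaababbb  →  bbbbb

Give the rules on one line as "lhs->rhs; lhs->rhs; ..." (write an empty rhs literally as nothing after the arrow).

  | aababbbbb => babbbbb => bbbbb
  | aaaaaaabbb => bbaaaabbb => baaabbb => aabbb => bbb
  | aabbaa => bbaa => ba
  | aaaabaaab => bbabaaab => bbaaab => baab => ab => ε

aa->; aaa->bb; ab->; baa->a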